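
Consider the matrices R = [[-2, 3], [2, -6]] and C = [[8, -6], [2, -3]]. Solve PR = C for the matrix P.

P = [[-6, -2], [-1, 0]]

R is on the right of P, so right-multiply by R⁻¹: P = CR⁻¹.
det R = 6, so R⁻¹ = [[-1, -1/2], [-1/3, -1/3]].
P = CR⁻¹ = [[8, -6], [2, -3]] · [[-1, -1/2], [-1/3, -1/3]] = [[-6, -2], [-1, 0]].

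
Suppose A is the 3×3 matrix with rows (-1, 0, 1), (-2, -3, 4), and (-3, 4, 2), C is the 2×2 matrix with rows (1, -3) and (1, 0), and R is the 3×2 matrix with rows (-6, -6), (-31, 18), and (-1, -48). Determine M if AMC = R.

M = [[-4, 5], [2, 1], [-2, -3]]

Isolating M: multiply by A⁻¹ from the left and C⁻¹ from the right, so M = A⁻¹RC⁻¹.
det A = 5; the adjugate gives A⁻¹ = [[-22/5, 4/5, 3/5], [-8/5, 1/5, 2/5], [-17/5, 4/5, 3/5]].
det C = 3, so C⁻¹ = [[0, 1], [-1/3, 1/3]].
A⁻¹R = [[1, 12], [3, -6], [-5, 6]].
M = (A⁻¹R)C⁻¹ = [[-4, 5], [2, 1], [-2, -3]].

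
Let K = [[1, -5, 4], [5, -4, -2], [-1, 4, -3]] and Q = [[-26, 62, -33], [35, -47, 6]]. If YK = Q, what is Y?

K is on the right of Y, so right-multiply by K⁻¹: Y = QK⁻¹.
K has determinant -1; K⁻¹ = [[-20, -1, -26], [-17, -1, -22], [-16, -1, -21]].
Y = QK⁻¹ = [[-26, 62, -33], [35, -47, 6]] · [[-20, -1, -26], [-17, -1, -22], [-16, -1, -21]] = [[-6, -3, 5], [3, 6, -2]].

Y = [[-6, -3, 5], [3, 6, -2]]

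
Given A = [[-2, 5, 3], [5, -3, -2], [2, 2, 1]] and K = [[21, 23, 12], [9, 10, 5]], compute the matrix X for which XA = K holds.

Since A sits to the right of X, X = KA⁻¹.
det A = 1; the adjugate gives A⁻¹ = [[1, 1, -1], [-9, -8, 11], [16, 14, -19]].
X = KA⁻¹ = [[21, 23, 12], [9, 10, 5]] · [[1, 1, -1], [-9, -8, 11], [16, 14, -19]] = [[6, 5, 4], [-1, -1, 6]].

X = [[6, 5, 4], [-1, -1, 6]]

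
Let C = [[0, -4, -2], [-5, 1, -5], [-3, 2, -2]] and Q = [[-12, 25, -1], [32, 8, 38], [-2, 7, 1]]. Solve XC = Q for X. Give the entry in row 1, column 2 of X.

3

Since C sits to the right of X, X = QC⁻¹.
det C = -6; the adjugate gives C⁻¹ = [[-4/3, 2, -11/3], [-5/6, 1, -5/3], [7/6, -2, 10/3]].
X = QC⁻¹ = [[-12, 25, -1], [32, 8, 38], [-2, 7, 1]] · [[-4/3, 2, -11/3], [-5/6, 1, -5/3], [7/6, -2, 10/3]] = [[-6, 3, -1], [-5, -4, -4], [-2, 1, -1]].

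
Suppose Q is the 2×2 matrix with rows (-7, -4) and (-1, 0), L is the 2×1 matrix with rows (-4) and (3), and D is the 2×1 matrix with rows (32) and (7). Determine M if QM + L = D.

QM = D − L = [[36], [4]].
Since Q multiplies M on the left, M = Q⁻¹(D − L).
det Q = -4, so Q⁻¹ = [[0, -1], [-1/4, 7/4]].
M = Q⁻¹(D − L) = [[-4], [-2]].

M = [[-4], [-2]]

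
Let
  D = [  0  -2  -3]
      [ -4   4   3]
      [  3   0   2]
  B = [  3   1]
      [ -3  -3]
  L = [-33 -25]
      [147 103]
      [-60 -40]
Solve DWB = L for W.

W = [[-2, 4], [5, -2], [-2, -1]]

Isolating W: multiply by D⁻¹ from the left and B⁻¹ from the right, so W = D⁻¹LB⁻¹.
D has determinant 2; D⁻¹ = [[4, 2, 3], [17/2, 9/2, 6], [-6, -3, -4]].
B has determinant -6; B⁻¹ = [[1/2, 1/6], [-1/2, -1/2]].
D⁻¹L = [[-18, -14], [21, 11], [-3, 1]].
W = (D⁻¹L)B⁻¹ = [[-2, 4], [5, -2], [-2, -1]].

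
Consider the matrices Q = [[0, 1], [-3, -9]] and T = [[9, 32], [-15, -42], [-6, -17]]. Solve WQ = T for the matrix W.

Since Q sits to the right of W, W = TQ⁻¹.
Q has determinant 3; Q⁻¹ = [[-3, -1/3], [1, 0]].
W = TQ⁻¹ = [[9, 32], [-15, -42], [-6, -17]] · [[-3, -1/3], [1, 0]] = [[5, -3], [3, 5], [1, 2]].

W = [[5, -3], [3, 5], [1, 2]]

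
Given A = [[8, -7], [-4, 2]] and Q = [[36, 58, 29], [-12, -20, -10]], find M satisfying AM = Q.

M = [[1, 2, 1], [-4, -6, -3]]

A is on the left of M, so left-multiply by A⁻¹: M = A⁻¹Q.
A has determinant -12; A⁻¹ = [[-1/6, -7/12], [-1/3, -2/3]].
M = A⁻¹Q = [[-1/6, -7/12], [-1/3, -2/3]] · [[36, 58, 29], [-12, -20, -10]] = [[1, 2, 1], [-4, -6, -3]].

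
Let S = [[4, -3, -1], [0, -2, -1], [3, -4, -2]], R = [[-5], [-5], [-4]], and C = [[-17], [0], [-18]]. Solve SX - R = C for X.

X = [[-4], [1], [3]]

SX = C + R = [[-22], [-5], [-22]].
Left-multiplying both sides by S⁻¹ gives X = S⁻¹(C + R).
det S = 3; the adjugate gives S⁻¹ = [[0, -2/3, 1/3], [-1, -5/3, 4/3], [2, 7/3, -8/3]].
X = S⁻¹(C + R) = [[-4], [1], [3]].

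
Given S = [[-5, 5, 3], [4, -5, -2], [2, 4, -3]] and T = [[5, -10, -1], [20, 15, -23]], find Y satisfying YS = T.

S is on the right of Y, so right-multiply by S⁻¹: Y = TS⁻¹.
S has determinant 3; S⁻¹ = [[23/3, 9, 5/3], [8/3, 3, 2/3], [26/3, 10, 5/3]].
Y = TS⁻¹ = [[5, -10, -1], [20, 15, -23]] · [[23/3, 9, 5/3], [8/3, 3, 2/3], [26/3, 10, 5/3]] = [[3, 5, 0], [-6, -5, 5]].

Y = [[3, 5, 0], [-6, -5, 5]]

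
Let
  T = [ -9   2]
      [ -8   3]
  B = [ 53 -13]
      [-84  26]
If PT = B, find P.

P = [[-5, -1], [4, 6]]

Since T sits to the right of P, P = BT⁻¹.
det T = -11; the adjugate gives T⁻¹ = [[-3/11, 2/11], [-8/11, 9/11]].
P = BT⁻¹ = [[53, -13], [-84, 26]] · [[-3/11, 2/11], [-8/11, 9/11]] = [[-5, -1], [4, 6]].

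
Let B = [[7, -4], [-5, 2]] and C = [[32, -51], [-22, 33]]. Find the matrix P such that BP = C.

Since B multiplies P on the left, P = B⁻¹C.
det B = -6, so B⁻¹ = [[-1/3, -2/3], [-5/6, -7/6]].
P = B⁻¹C = [[-1/3, -2/3], [-5/6, -7/6]] · [[32, -51], [-22, 33]] = [[4, -5], [-1, 4]].

P = [[4, -5], [-1, 4]]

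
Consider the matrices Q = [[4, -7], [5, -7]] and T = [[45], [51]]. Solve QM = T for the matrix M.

Q is on the left of M, so left-multiply by Q⁻¹: M = Q⁻¹T.
det Q = 7, so Q⁻¹ = [[-1, 1], [-5/7, 4/7]].
M = Q⁻¹T = [[-1, 1], [-5/7, 4/7]] · [[45], [51]] = [[6], [-3]].

M = [[6], [-3]]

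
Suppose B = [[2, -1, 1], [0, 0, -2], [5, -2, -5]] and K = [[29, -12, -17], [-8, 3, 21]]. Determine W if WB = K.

W = [[2, -3, 5], [1, -5, -2]]

Since B sits to the right of W, W = KB⁻¹.
B has determinant 2; B⁻¹ = [[-2, -7/2, 1], [-5, -15/2, 2], [0, -1/2, 0]].
W = KB⁻¹ = [[29, -12, -17], [-8, 3, 21]] · [[-2, -7/2, 1], [-5, -15/2, 2], [0, -1/2, 0]] = [[2, -3, 5], [1, -5, -2]].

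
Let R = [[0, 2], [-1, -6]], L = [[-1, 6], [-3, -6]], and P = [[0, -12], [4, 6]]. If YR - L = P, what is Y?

Y = [[0, 1], [-3, -1]]

YR = P + L = [[-1, -6], [1, 0]].
Right-multiplying both sides by R⁻¹ gives Y = (P + L)R⁻¹.
det R = 2; the adjugate gives R⁻¹ = [[-3, -1], [1/2, 0]].
Y = (P + L)R⁻¹ = [[0, 1], [-3, -1]].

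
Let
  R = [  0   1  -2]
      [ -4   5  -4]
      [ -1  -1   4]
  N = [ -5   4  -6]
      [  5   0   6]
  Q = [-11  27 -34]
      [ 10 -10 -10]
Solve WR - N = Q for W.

W = [[2, 5, -4], [2, -3, -3]]

WR = Q + N = [[-16, 31, -40], [15, -10, -4]].
R is on the right of W, so right-multiply by R⁻¹: W = (Q + N)R⁻¹.
det R = 2; the adjugate gives R⁻¹ = [[8, -1, 3], [10, -1, 4], [9/2, -1/2, 2]].
W = (Q + N)R⁻¹ = [[2, 5, -4], [2, -3, -3]].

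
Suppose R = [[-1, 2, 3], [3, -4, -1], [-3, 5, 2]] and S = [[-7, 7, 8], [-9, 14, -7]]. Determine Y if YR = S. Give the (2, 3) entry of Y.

6

R is on the right of Y, so right-multiply by R⁻¹: Y = SR⁻¹.
det R = 6, so R⁻¹ = [[-1/2, 11/6, 5/3], [-1/2, 7/6, 4/3], [1/2, -1/6, -1/3]].
Y = SR⁻¹ = [[-7, 7, 8], [-9, 14, -7]] · [[-1/2, 11/6, 5/3], [-1/2, 7/6, 4/3], [1/2, -1/6, -1/3]] = [[4, -6, -5], [-6, 1, 6]].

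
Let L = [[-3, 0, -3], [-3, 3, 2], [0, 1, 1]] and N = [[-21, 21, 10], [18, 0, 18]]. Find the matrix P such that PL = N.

P = [[2, 5, 6], [-6, 0, 0]]

Right-multiplying both sides by L⁻¹ gives P = NL⁻¹.
det L = 6; the adjugate gives L⁻¹ = [[1/6, -1/2, 3/2], [1/2, -1/2, 5/2], [-1/2, 1/2, -3/2]].
P = NL⁻¹ = [[-21, 21, 10], [18, 0, 18]] · [[1/6, -1/2, 3/2], [1/2, -1/2, 5/2], [-1/2, 1/2, -3/2]] = [[2, 5, 6], [-6, 0, 0]].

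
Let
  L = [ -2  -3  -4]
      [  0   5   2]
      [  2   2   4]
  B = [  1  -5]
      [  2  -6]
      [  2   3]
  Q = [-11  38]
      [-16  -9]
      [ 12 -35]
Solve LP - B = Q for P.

P = [[5, -5], [-4, -1], [3, -5]]

LP = Q + B = [[-10, 33], [-14, -15], [14, -32]].
Left-multiplying both sides by L⁻¹ gives P = L⁻¹(Q + B).
det L = -4, so L⁻¹ = [[-4, -1, -7/2], [-1, 0, -1], [5/2, 1/2, 5/2]].
P = L⁻¹(Q + B) = [[5, -5], [-4, -1], [3, -5]].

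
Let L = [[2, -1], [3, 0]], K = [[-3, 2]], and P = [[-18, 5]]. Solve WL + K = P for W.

W = [[-3, -3]]

WL = P − K = [[-15, 3]].
Since L sits to the right of W, W = (P − K)L⁻¹.
det L = 3; the adjugate gives L⁻¹ = [[0, 1/3], [-1, 2/3]].
W = (P − K)L⁻¹ = [[-3, -3]].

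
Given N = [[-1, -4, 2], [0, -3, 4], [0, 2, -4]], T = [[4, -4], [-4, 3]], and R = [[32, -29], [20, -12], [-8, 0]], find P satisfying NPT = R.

Isolating P: multiply by N⁻¹ from the left and T⁻¹ from the right, so P = N⁻¹RT⁻¹.
det N = -4; the adjugate gives N⁻¹ = [[-1, 3, 5/2], [0, -1, -1], [0, -1/2, -3/4]].
T has determinant -4; T⁻¹ = [[-3/4, -1], [-1, -1]].
N⁻¹R = [[8, -7], [-12, 12], [-4, 6]].
P = (N⁻¹R)T⁻¹ = [[1, -1], [-3, 0], [-3, -2]].

P = [[1, -1], [-3, 0], [-3, -2]]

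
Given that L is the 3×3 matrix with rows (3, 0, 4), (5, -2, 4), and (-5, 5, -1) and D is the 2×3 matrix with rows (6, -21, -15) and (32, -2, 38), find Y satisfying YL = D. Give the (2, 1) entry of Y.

L is on the right of Y, so right-multiply by L⁻¹: Y = DL⁻¹.
det L = 6; the adjugate gives L⁻¹ = [[-3, 10/3, 4/3], [-5/2, 17/6, 4/3], [5/2, -5/2, -1]].
Y = DL⁻¹ = [[6, -21, -15], [32, -2, 38]] · [[-3, 10/3, 4/3], [-5/2, 17/6, 4/3], [5/2, -5/2, -1]] = [[-3, -2, -5], [4, 6, 2]].

4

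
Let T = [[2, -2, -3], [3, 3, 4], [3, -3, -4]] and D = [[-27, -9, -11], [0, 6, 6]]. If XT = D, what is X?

T is on the right of X, so right-multiply by T⁻¹: X = DT⁻¹.
det T = 6; the adjugate gives T⁻¹ = [[0, 1/6, 1/6], [4, 1/6, -17/6], [-3, 0, 2]].
X = DT⁻¹ = [[-27, -9, -11], [0, 6, 6]] · [[0, 1/6, 1/6], [4, 1/6, -17/6], [-3, 0, 2]] = [[-3, -6, -1], [6, 1, -5]].

X = [[-3, -6, -1], [6, 1, -5]]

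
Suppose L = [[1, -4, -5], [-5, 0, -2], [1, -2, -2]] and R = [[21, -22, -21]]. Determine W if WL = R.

L is on the right of W, so right-multiply by L⁻¹: W = RL⁻¹.
det L = -6; the adjugate gives L⁻¹ = [[2/3, -1/3, -4/3], [2, -1/2, -9/2], [-5/3, 1/3, 10/3]].
W = RL⁻¹ = [[21, -22, -21]] · [[2/3, -1/3, -4/3], [2, -1/2, -9/2], [-5/3, 1/3, 10/3]] = [[5, -3, 1]].

W = [[5, -3, 1]]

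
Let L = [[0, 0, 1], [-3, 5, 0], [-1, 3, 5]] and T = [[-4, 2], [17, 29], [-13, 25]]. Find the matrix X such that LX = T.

Since L multiplies X on the left, X = L⁻¹T.
det L = -4; the adjugate gives L⁻¹ = [[-25/4, -3/4, 5/4], [-15/4, -1/4, 3/4], [1, 0, 0]].
X = L⁻¹T = [[-25/4, -3/4, 5/4], [-15/4, -1/4, 3/4], [1, 0, 0]] · [[-4, 2], [17, 29], [-13, 25]] = [[-4, -3], [1, 4], [-4, 2]].

X = [[-4, -3], [1, 4], [-4, 2]]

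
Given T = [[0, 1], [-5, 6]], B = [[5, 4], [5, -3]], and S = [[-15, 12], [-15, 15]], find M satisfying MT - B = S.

M = [[4, 2], [0, 2]]

MT = S + B = [[-10, 16], [-10, 12]].
T is on the right of M, so right-multiply by T⁻¹: M = (S + B)T⁻¹.
det T = 5; the adjugate gives T⁻¹ = [[6/5, -1/5], [1, 0]].
M = (S + B)T⁻¹ = [[4, 2], [0, 2]].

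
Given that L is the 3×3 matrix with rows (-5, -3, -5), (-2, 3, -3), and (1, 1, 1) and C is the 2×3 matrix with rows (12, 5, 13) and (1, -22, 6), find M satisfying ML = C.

Since L sits to the right of M, M = CL⁻¹.
det L = -2; the adjugate gives L⁻¹ = [[-3, 1, -12], [1/2, 0, 5/2], [5/2, -1, 21/2]].
M = CL⁻¹ = [[12, 5, 13], [1, -22, 6]] · [[-3, 1, -12], [1/2, 0, 5/2], [5/2, -1, 21/2]] = [[-1, -1, 5], [1, -5, -4]].

M = [[-1, -1, 5], [1, -5, -4]]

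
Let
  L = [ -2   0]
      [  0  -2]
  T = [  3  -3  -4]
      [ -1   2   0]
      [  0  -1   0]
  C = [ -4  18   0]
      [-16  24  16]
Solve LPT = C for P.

P = [[0, -2, 5], [2, -2, 2]]

Isolating P: multiply by L⁻¹ from the left and T⁻¹ from the right, so P = L⁻¹CT⁻¹.
det L = 4, so L⁻¹ = [[-1/2, 0], [0, -1/2]].
T has determinant -4; T⁻¹ = [[0, -1, -2], [0, 0, -1], [-1/4, -3/4, -3/4]].
L⁻¹C = [[2, -9, 0], [8, -12, -8]].
P = (L⁻¹C)T⁻¹ = [[0, -2, 5], [2, -2, 2]].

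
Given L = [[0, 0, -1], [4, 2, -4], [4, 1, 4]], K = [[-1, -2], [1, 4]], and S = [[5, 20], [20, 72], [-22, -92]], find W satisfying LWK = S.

W = L⁻¹SK⁻¹ (apply L⁻¹ on the left and K⁻¹ on the right).
L has determinant 4; L⁻¹ = [[3, -1/4, 1/2], [-8, 1, -1], [-1, 0, 0]].
K has determinant -2; K⁻¹ = [[-2, -1], [1/2, 1/2]].
L⁻¹S = [[-1, -4], [2, 4], [-5, -20]].
W = (L⁻¹S)K⁻¹ = [[0, -1], [-2, 0], [0, -5]].

W = [[0, -1], [-2, 0], [0, -5]]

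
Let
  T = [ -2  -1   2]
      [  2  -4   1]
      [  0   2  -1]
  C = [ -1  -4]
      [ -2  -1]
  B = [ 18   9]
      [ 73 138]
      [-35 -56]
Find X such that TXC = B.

X = [[-5, 0], [4, 5], [-3, -2]]

X = T⁻¹BC⁻¹ (apply T⁻¹ on the left and C⁻¹ on the right).
det T = 2, so T⁻¹ = [[1, 3/2, 7/2], [1, 1, 3], [2, 2, 5]].
C has determinant -7; C⁻¹ = [[1/7, -4/7], [-2/7, 1/7]].
T⁻¹B = [[5, 20], [-14, -21], [7, 14]].
X = (T⁻¹B)C⁻¹ = [[-5, 0], [4, 5], [-3, -2]].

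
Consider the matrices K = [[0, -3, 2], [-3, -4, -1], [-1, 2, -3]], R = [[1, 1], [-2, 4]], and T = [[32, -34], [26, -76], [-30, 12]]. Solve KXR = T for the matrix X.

X = [[1, 2], [0, 3], [5, -1]]

Left-multiply by K⁻¹ and right-multiply by R⁻¹: X = K⁻¹TR⁻¹.
det K = 4; the adjugate gives K⁻¹ = [[7/2, -5/4, 11/4], [-2, 1/2, -3/2], [-5/2, 3/4, -9/4]].
R has determinant 6; R⁻¹ = [[2/3, -1/6], [1/3, 1/6]].
K⁻¹T = [[-3, 9], [-6, 12], [7, 1]].
X = (K⁻¹T)R⁻¹ = [[1, 2], [0, 3], [5, -1]].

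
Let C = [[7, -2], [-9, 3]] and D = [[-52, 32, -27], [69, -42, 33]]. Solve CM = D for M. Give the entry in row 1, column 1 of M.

-6

C is on the left of M, so left-multiply by C⁻¹: M = C⁻¹D.
det C = 3; the adjugate gives C⁻¹ = [[1, 2/3], [3, 7/3]].
M = C⁻¹D = [[1, 2/3], [3, 7/3]] · [[-52, 32, -27], [69, -42, 33]] = [[-6, 4, -5], [5, -2, -4]].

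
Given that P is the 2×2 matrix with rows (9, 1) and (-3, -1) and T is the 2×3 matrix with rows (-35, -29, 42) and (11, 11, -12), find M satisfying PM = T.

M = [[-4, -3, 5], [1, -2, -3]]

P is on the left of M, so left-multiply by P⁻¹: M = P⁻¹T.
det P = -6, so P⁻¹ = [[1/6, 1/6], [-1/2, -3/2]].
M = P⁻¹T = [[1/6, 1/6], [-1/2, -3/2]] · [[-35, -29, 42], [11, 11, -12]] = [[-4, -3, 5], [1, -2, -3]].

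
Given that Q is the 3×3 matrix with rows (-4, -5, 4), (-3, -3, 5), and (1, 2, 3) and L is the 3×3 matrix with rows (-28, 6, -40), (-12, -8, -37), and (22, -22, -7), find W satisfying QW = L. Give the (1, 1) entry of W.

5

Left-multiplying both sides by Q⁻¹ gives W = Q⁻¹L.
det Q = -6, so Q⁻¹ = [[19/6, -23/6, 13/6], [-7/3, 8/3, -4/3], [1/2, -1/2, 1/2]].
W = Q⁻¹L = [[19/6, -23/6, 13/6], [-7/3, 8/3, -4/3], [1/2, -1/2, 1/2]] · [[-28, 6, -40], [-12, -8, -37], [22, -22, -7]] = [[5, 2, 0], [4, -6, 4], [3, -4, -5]].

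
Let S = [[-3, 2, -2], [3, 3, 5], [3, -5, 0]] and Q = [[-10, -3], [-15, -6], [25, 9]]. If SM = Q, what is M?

Since S multiplies M on the left, M = S⁻¹Q.
S has determinant 3; S⁻¹ = [[25/3, 10/3, 16/3], [5, 2, 3], [-8, -3, -5]].
M = S⁻¹Q = [[25/3, 10/3, 16/3], [5, 2, 3], [-8, -3, -5]] · [[-10, -3], [-15, -6], [25, 9]] = [[0, 3], [-5, 0], [0, -3]].

M = [[0, 3], [-5, 0], [0, -3]]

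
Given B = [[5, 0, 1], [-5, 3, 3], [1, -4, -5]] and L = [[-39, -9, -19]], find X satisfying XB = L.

B is on the right of X, so right-multiply by B⁻¹: X = LB⁻¹.
det B = 2, so B⁻¹ = [[-3/2, -2, -3/2], [-11, -13, -10], [17/2, 10, 15/2]].
X = LB⁻¹ = [[-39, -9, -19]] · [[-3/2, -2, -3/2], [-11, -13, -10], [17/2, 10, 15/2]] = [[-4, 5, 6]].

X = [[-4, 5, 6]]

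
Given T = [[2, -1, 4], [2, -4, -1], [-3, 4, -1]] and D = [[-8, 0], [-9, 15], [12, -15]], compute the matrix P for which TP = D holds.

T is on the left of P, so left-multiply by T⁻¹: P = T⁻¹D.
det T = -5, so T⁻¹ = [[-8/5, -3, -17/5], [-1, -2, -2], [4/5, 1, 6/5]].
P = T⁻¹D = [[-8/5, -3, -17/5], [-1, -2, -2], [4/5, 1, 6/5]] · [[-8, 0], [-9, 15], [12, -15]] = [[-1, 6], [2, 0], [-1, -3]].

P = [[-1, 6], [2, 0], [-1, -3]]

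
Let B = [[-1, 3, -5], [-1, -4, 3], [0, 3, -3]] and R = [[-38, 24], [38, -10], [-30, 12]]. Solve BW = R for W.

W = [[-4, 0], [-4, -2], [6, -6]]

Since B multiplies W on the left, W = B⁻¹R.
det B = 3, so B⁻¹ = [[1, -2, -11/3], [-1, 1, 8/3], [-1, 1, 7/3]].
W = B⁻¹R = [[1, -2, -11/3], [-1, 1, 8/3], [-1, 1, 7/3]] · [[-38, 24], [38, -10], [-30, 12]] = [[-4, 0], [-4, -2], [6, -6]].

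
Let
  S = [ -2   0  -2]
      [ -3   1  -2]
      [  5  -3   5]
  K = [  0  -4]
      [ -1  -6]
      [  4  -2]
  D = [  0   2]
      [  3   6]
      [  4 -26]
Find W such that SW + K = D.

SW = D − K = [[0, 6], [4, 12], [0, -24]].
Left-multiplying both sides by S⁻¹ gives W = S⁻¹(D − K).
S has determinant -6; S⁻¹ = [[1/6, -1, -1/3], [-5/6, 0, -1/3], [-2/3, 1, 1/3]].
W = S⁻¹(D − K) = [[-4, -3], [0, 3], [4, 0]].

W = [[-4, -3], [0, 3], [4, 0]]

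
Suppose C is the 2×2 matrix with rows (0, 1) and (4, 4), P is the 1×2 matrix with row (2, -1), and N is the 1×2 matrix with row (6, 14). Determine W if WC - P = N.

W = [[5, 2]]

WC = N + P = [[8, 13]].
Since C sits to the right of W, W = (N + P)C⁻¹.
det C = -4; the adjugate gives C⁻¹ = [[-1, 1/4], [1, 0]].
W = (N + P)C⁻¹ = [[5, 2]].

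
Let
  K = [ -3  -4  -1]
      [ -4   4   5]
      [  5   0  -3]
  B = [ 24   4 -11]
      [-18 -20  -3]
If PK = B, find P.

P = [[-4, -3, 0], [4, -1, -2]]

Right-multiplying both sides by K⁻¹ gives P = BK⁻¹.
K has determinant 4; K⁻¹ = [[-3, -3, -4], [13/4, 7/2, 19/4], [-5, -5, -7]].
P = BK⁻¹ = [[24, 4, -11], [-18, -20, -3]] · [[-3, -3, -4], [13/4, 7/2, 19/4], [-5, -5, -7]] = [[-4, -3, 0], [4, -1, -2]].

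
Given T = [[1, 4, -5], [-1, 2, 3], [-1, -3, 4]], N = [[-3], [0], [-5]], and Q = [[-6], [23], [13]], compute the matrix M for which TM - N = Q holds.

M = [[0], [4], [5]]

TM = Q + N = [[-9], [23], [8]].
Left-multiplying both sides by T⁻¹ gives M = T⁻¹(Q + N).
det T = -4, so T⁻¹ = [[-17/4, 1/4, -11/2], [-1/4, 1/4, -1/2], [-5/4, 1/4, -3/2]].
M = T⁻¹(Q + N) = [[0], [4], [5]].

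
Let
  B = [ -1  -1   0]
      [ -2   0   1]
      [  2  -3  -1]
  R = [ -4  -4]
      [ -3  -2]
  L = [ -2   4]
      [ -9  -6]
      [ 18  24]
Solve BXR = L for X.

Left-multiply by B⁻¹ and right-multiply by R⁻¹: X = B⁻¹LR⁻¹.
det B = -3; the adjugate gives B⁻¹ = [[-1, 1/3, 1/3], [0, -1/3, -1/3], [-2, 5/3, 2/3]].
det R = -4, so R⁻¹ = [[1/2, -1], [-3/4, 1]].
B⁻¹L = [[5, 2], [-3, -6], [1, -2]].
X = (B⁻¹L)R⁻¹ = [[1, -3], [3, -3], [2, -3]].

X = [[1, -3], [3, -3], [2, -3]]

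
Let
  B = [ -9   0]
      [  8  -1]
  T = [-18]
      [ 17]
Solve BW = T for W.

Left-multiplying both sides by B⁻¹ gives W = B⁻¹T.
det B = 9, so B⁻¹ = [[-1/9, 0], [-8/9, -1]].
W = B⁻¹T = [[-1/9, 0], [-8/9, -1]] · [[-18], [17]] = [[2], [-1]].

W = [[2], [-1]]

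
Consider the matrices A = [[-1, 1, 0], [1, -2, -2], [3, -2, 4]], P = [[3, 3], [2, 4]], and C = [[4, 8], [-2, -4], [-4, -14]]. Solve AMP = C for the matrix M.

M = [[-2, -5], [-2, -3], [1, 1]]

M = A⁻¹CP⁻¹ (apply A⁻¹ on the left and P⁻¹ on the right).
det A = 2; the adjugate gives A⁻¹ = [[-6, -2, -1], [-5, -2, -1], [2, 1/2, 1/2]].
P has determinant 6; P⁻¹ = [[2/3, -1/2], [-1/3, 1/2]].
A⁻¹C = [[-16, -26], [-12, -18], [5, 7]].
M = (A⁻¹C)P⁻¹ = [[-2, -5], [-2, -3], [1, 1]].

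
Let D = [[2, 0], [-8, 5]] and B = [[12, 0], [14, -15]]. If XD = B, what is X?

X = [[6, 0], [-5, -3]]

D is on the right of X, so right-multiply by D⁻¹: X = BD⁻¹.
D has determinant 10; D⁻¹ = [[1/2, 0], [4/5, 1/5]].
X = BD⁻¹ = [[12, 0], [14, -15]] · [[1/2, 0], [4/5, 1/5]] = [[6, 0], [-5, -3]].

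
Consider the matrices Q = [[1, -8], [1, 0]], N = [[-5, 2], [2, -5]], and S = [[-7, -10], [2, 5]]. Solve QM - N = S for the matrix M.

M = [[4, 0], [2, 1]]

QM = S + N = [[-12, -8], [4, 0]].
Left-multiplying both sides by Q⁻¹ gives M = Q⁻¹(S + N).
det Q = 8; the adjugate gives Q⁻¹ = [[0, 1], [-1/8, 1/8]].
M = Q⁻¹(S + N) = [[4, 0], [2, 1]].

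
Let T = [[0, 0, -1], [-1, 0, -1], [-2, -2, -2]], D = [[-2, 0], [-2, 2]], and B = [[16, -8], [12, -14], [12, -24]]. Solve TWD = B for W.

Isolating W: multiply by T⁻¹ from the left and D⁻¹ from the right, so W = T⁻¹BD⁻¹.
det T = -2, so T⁻¹ = [[1, -1, 0], [0, 1, -1/2], [-1, 0, 0]].
det D = -4, so D⁻¹ = [[-1/2, 0], [-1/2, 1/2]].
T⁻¹B = [[4, 6], [6, -2], [-16, 8]].
W = (T⁻¹B)D⁻¹ = [[-5, 3], [-2, -1], [4, 4]].

W = [[-5, 3], [-2, -1], [4, 4]]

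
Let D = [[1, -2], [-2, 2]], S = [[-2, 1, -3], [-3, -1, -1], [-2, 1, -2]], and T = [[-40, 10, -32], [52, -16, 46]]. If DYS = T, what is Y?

Left-multiply by D⁻¹ and right-multiply by S⁻¹: Y = D⁻¹TS⁻¹.
det D = -2; the adjugate gives D⁻¹ = [[-1, -1], [-1, -1/2]].
det S = 5; the adjugate gives S⁻¹ = [[3/5, -1/5, -4/5], [-4/5, -2/5, 7/5], [-1, 0, 1]].
D⁻¹T = [[-12, 6, -14], [14, -2, 9]].
Y = (D⁻¹T)S⁻¹ = [[2, 0, 4], [1, -2, -5]].

Y = [[2, 0, 4], [1, -2, -5]]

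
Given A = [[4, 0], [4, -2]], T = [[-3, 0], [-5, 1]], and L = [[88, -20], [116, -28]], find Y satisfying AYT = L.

Y = [[1, -5], [-2, 4]]

Left-multiply by A⁻¹ and right-multiply by T⁻¹: Y = A⁻¹LT⁻¹.
A has determinant -8; A⁻¹ = [[1/4, 0], [1/2, -1/2]].
det T = -3, so T⁻¹ = [[-1/3, 0], [-5/3, 1]].
A⁻¹L = [[22, -5], [-14, 4]].
Y = (A⁻¹L)T⁻¹ = [[1, -5], [-2, 4]].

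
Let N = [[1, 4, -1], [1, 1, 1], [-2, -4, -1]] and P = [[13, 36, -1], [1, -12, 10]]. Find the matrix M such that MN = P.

M = [[5, 0, -4], [-5, 4, -1]]

Since N sits to the right of M, M = PN⁻¹.
N has determinant 1; N⁻¹ = [[3, 8, 5], [-1, -3, -2], [-2, -4, -3]].
M = PN⁻¹ = [[13, 36, -1], [1, -12, 10]] · [[3, 8, 5], [-1, -3, -2], [-2, -4, -3]] = [[5, 0, -4], [-5, 4, -1]].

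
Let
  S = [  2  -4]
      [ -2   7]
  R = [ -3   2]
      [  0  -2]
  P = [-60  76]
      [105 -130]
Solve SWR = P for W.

Left-multiply by S⁻¹ and right-multiply by R⁻¹: W = S⁻¹PR⁻¹.
det S = 6, so S⁻¹ = [[7/6, 2/3], [1/3, 1/3]].
det R = 6; the adjugate gives R⁻¹ = [[-1/3, -1/3], [0, -1/2]].
S⁻¹P = [[0, 2], [15, -18]].
W = (S⁻¹P)R⁻¹ = [[0, -1], [-5, 4]].

W = [[0, -1], [-5, 4]]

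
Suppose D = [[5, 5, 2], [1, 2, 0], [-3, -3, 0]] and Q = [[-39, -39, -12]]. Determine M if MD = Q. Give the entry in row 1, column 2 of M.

0

Right-multiplying both sides by D⁻¹ gives M = QD⁻¹.
det D = 6; the adjugate gives D⁻¹ = [[0, -1, -2/3], [0, 1, 1/3], [1/2, 0, 5/6]].
M = QD⁻¹ = [[-39, -39, -12]] · [[0, -1, -2/3], [0, 1, 1/3], [1/2, 0, 5/6]] = [[-6, 0, 3]].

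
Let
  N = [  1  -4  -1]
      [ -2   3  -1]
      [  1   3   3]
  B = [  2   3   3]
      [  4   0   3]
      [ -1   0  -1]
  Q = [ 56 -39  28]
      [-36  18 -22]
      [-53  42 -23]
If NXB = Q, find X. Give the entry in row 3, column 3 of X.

1

Isolating X: multiply by N⁻¹ from the left and B⁻¹ from the right, so X = N⁻¹QB⁻¹.
N has determinant 1; N⁻¹ = [[12, 9, 7], [5, 4, 3], [-9, -7, -5]].
B has determinant 3; B⁻¹ = [[0, 1, 3], [1/3, 1/3, 2], [0, -1, -4]].
N⁻¹Q = [[-23, -12, -23], [-23, 3, -17], [13, 15, 17]].
X = (N⁻¹Q)B⁻¹ = [[-4, -4, -1], [1, -5, 5], [5, 1, 1]].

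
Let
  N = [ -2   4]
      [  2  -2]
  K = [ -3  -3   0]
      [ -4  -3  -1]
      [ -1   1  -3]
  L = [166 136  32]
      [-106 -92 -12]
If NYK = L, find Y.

Y = [[2, 5, -3], [-4, -4, -2]]

Isolating Y: multiply by N⁻¹ from the left and K⁻¹ from the right, so Y = N⁻¹LK⁻¹.
N has determinant -4; N⁻¹ = [[1/2, 1], [1/2, 1/2]].
K has determinant 3; K⁻¹ = [[10/3, -3, 1], [-11/3, 3, -1], [-7/3, 2, -1]].
N⁻¹L = [[-23, -24, 4], [30, 22, 10]].
Y = (N⁻¹L)K⁻¹ = [[2, 5, -3], [-4, -4, -2]].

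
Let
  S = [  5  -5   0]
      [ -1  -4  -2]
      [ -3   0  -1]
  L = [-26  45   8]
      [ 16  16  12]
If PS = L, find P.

S is on the right of P, so right-multiply by S⁻¹: P = LS⁻¹.
S has determinant -5; S⁻¹ = [[-4/5, 1, -2], [-1, 1, -2], [12/5, -3, 5]].
P = LS⁻¹ = [[-26, 45, 8], [16, 16, 12]] · [[-4/5, 1, -2], [-1, 1, -2], [12/5, -3, 5]] = [[-5, -5, 2], [0, -4, -4]].

P = [[-5, -5, 2], [0, -4, -4]]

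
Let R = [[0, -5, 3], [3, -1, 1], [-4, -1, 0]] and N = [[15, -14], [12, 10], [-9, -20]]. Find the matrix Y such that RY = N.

Y = [[3, 4], [-3, 4], [0, 2]]

Left-multiplying both sides by R⁻¹ gives Y = R⁻¹N.
det R = -1; the adjugate gives R⁻¹ = [[-1, 3, 2], [4, -12, -9], [7, -20, -15]].
Y = R⁻¹N = [[-1, 3, 2], [4, -12, -9], [7, -20, -15]] · [[15, -14], [12, 10], [-9, -20]] = [[3, 4], [-3, 4], [0, 2]].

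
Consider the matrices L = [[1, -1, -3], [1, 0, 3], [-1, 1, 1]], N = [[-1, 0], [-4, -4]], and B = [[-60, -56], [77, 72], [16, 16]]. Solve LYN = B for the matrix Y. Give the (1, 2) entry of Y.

Y = L⁻¹BN⁻¹ (apply L⁻¹ on the left and N⁻¹ on the right).
det L = -2, so L⁻¹ = [[3/2, 1, 3/2], [2, 1, 3], [-1/2, 0, -1/2]].
N has determinant 4; N⁻¹ = [[-1, 0], [1, -1/4]].
L⁻¹B = [[11, 12], [5, 8], [22, 20]].
Y = (L⁻¹B)N⁻¹ = [[1, -3], [3, -2], [-2, -5]].

-3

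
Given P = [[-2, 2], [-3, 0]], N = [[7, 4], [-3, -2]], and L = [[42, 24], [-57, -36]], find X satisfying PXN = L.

Left-multiply by P⁻¹ and right-multiply by N⁻¹: X = P⁻¹LN⁻¹.
det P = 6, so P⁻¹ = [[0, -1/3], [1/2, -1/3]].
det N = -2; the adjugate gives N⁻¹ = [[1, 2], [-3/2, -7/2]].
P⁻¹L = [[19, 12], [40, 24]].
X = (P⁻¹L)N⁻¹ = [[1, -4], [4, -4]].

X = [[1, -4], [4, -4]]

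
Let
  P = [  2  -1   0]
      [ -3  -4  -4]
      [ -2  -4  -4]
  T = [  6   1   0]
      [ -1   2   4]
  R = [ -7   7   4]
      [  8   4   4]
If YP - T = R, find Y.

Y = [[-4, -5, 4], [2, 1, -3]]

YP = R + T = [[-1, 8, 4], [7, 6, 8]].
Right-multiplying both sides by P⁻¹ gives Y = (R + T)P⁻¹.
P has determinant 4; P⁻¹ = [[0, -1, 1], [-1, -2, 2], [1, 5/2, -11/4]].
Y = (R + T)P⁻¹ = [[-4, -5, 4], [2, 1, -3]].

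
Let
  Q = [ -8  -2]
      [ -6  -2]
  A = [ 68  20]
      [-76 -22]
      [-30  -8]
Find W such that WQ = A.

W = [[-4, -6], [5, 6], [3, 1]]

Since Q sits to the right of W, W = AQ⁻¹.
det Q = 4; the adjugate gives Q⁻¹ = [[-1/2, 1/2], [3/2, -2]].
W = AQ⁻¹ = [[68, 20], [-76, -22], [-30, -8]] · [[-1/2, 1/2], [3/2, -2]] = [[-4, -6], [5, 6], [3, 1]].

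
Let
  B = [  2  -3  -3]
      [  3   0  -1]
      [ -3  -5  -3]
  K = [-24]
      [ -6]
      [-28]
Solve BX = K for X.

B is on the left of X, so left-multiply by B⁻¹: X = B⁻¹K.
det B = -1; the adjugate gives B⁻¹ = [[5, -6, -3], [-12, 15, 7], [15, -19, -9]].
X = B⁻¹K = [[5, -6, -3], [-12, 15, 7], [15, -19, -9]] · [[-24], [-6], [-28]] = [[0], [2], [6]].

X = [[0], [2], [6]]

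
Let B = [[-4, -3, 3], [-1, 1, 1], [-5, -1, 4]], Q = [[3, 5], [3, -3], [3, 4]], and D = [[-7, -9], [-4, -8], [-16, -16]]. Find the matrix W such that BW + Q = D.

BW = D − Q = [[-10, -14], [-7, -5], [-19, -20]].
Left-multiplying both sides by B⁻¹ gives W = B⁻¹(D − Q).
det B = 1; the adjugate gives B⁻¹ = [[5, 9, -6], [-1, -1, 1], [6, 11, -7]].
W = B⁻¹(D − Q) = [[1, 5], [-2, -1], [-4, 1]].

W = [[1, 5], [-2, -1], [-4, 1]]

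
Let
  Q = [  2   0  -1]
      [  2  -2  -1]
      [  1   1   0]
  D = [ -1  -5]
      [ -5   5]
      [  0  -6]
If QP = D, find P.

Since Q multiplies P on the left, P = Q⁻¹D.
det Q = -2; the adjugate gives Q⁻¹ = [[-1/2, 1/2, 1], [1/2, -1/2, 0], [-2, 1, 2]].
P = Q⁻¹D = [[-1/2, 1/2, 1], [1/2, -1/2, 0], [-2, 1, 2]] · [[-1, -5], [-5, 5], [0, -6]] = [[-2, -1], [2, -5], [-3, 3]].

P = [[-2, -1], [2, -5], [-3, 3]]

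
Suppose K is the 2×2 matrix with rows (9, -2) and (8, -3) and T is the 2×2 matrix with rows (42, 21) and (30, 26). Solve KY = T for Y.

Y = [[6, 1], [6, -6]]

K is on the left of Y, so left-multiply by K⁻¹: Y = K⁻¹T.
det K = -11; the adjugate gives K⁻¹ = [[3/11, -2/11], [8/11, -9/11]].
Y = K⁻¹T = [[3/11, -2/11], [8/11, -9/11]] · [[42, 21], [30, 26]] = [[6, 1], [6, -6]].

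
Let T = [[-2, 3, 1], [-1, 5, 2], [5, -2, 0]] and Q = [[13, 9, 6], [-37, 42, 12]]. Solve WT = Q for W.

Since T sits to the right of W, W = QT⁻¹.
det T = -1; the adjugate gives T⁻¹ = [[-4, 2, -1], [-10, 5, -3], [23, -11, 7]].
W = QT⁻¹ = [[13, 9, 6], [-37, 42, 12]] · [[-4, 2, -1], [-10, 5, -3], [23, -11, 7]] = [[-4, 5, 2], [4, 4, -5]].

W = [[-4, 5, 2], [4, 4, -5]]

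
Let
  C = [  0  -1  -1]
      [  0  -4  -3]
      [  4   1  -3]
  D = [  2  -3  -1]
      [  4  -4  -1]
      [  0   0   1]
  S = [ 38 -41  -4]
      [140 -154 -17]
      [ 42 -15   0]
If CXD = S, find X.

Left-multiply by C⁻¹ and right-multiply by D⁻¹: X = C⁻¹SD⁻¹.
det C = -4, so C⁻¹ = [[-15/4, 1, 1/4], [3, -1, 0], [-4, 1, 0]].
det D = 4; the adjugate gives D⁻¹ = [[-1, 3/4, -1/4], [-1, 1/2, -1/2], [0, 0, 1]].
C⁻¹S = [[8, -4, -2], [-26, 31, 5], [-12, 10, -1]].
X = (C⁻¹S)D⁻¹ = [[-4, 4, -2], [-5, -4, -4], [2, -4, -3]].

X = [[-4, 4, -2], [-5, -4, -4], [2, -4, -3]]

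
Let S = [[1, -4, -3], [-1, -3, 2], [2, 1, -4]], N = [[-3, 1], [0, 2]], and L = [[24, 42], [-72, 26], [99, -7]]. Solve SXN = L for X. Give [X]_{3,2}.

Isolating X: multiply by S⁻¹ from the left and N⁻¹ from the right, so X = S⁻¹LN⁻¹.
S has determinant -5; S⁻¹ = [[-2, 19/5, 17/5], [0, -2/5, -1/5], [-1, 9/5, 7/5]].
det N = -6, so N⁻¹ = [[-1/3, 1/6], [0, 1/2]].
S⁻¹L = [[15, -9], [9, -9], [-15, -5]].
X = (S⁻¹L)N⁻¹ = [[-5, -2], [-3, -3], [5, -5]].

-5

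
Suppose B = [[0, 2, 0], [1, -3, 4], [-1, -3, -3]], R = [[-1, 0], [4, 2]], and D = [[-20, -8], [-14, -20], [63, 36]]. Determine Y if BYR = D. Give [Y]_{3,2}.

-4

Y = B⁻¹DR⁻¹ (apply B⁻¹ on the left and R⁻¹ on the right).
det B = -2, so B⁻¹ = [[-21/2, -3, -4], [1/2, 0, 0], [3, 1, 1]].
det R = -2, so R⁻¹ = [[-1, 0], [2, 1/2]].
B⁻¹D = [[0, 0], [-10, -4], [-11, -8]].
Y = (B⁻¹D)R⁻¹ = [[0, 0], [2, -2], [-5, -4]].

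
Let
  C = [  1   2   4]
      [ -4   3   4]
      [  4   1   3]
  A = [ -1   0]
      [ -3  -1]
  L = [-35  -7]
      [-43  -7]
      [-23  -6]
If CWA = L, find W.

W = C⁻¹LA⁻¹ (apply C⁻¹ on the left and A⁻¹ on the right).
C has determinant -3; C⁻¹ = [[-5/3, 2/3, 4/3], [-28/3, 13/3, 20/3], [16/3, -7/3, -11/3]].
det A = 1, so A⁻¹ = [[-1, 0], [3, -1]].
C⁻¹L = [[-1, -1], [-13, -5], [-2, 1]].
W = (C⁻¹L)A⁻¹ = [[-2, 1], [-2, 5], [5, -1]].

W = [[-2, 1], [-2, 5], [5, -1]]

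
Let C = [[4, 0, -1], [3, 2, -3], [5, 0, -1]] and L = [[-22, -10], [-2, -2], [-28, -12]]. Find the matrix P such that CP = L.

P = [[-6, -2], [5, 5], [-2, 2]]

C is on the left of P, so left-multiply by C⁻¹: P = C⁻¹L.
det C = 2; the adjugate gives C⁻¹ = [[-1, 0, 1], [-6, 1/2, 9/2], [-5, 0, 4]].
P = C⁻¹L = [[-1, 0, 1], [-6, 1/2, 9/2], [-5, 0, 4]] · [[-22, -10], [-2, -2], [-28, -12]] = [[-6, -2], [5, 5], [-2, 2]].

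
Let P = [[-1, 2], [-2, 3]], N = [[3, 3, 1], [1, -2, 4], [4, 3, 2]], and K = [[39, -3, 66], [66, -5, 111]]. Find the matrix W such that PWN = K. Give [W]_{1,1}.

Left-multiply by P⁻¹ and right-multiply by N⁻¹: W = P⁻¹KN⁻¹.
det P = 1; the adjugate gives P⁻¹ = [[3, -2], [2, -1]].
det N = 5; the adjugate gives N⁻¹ = [[-16/5, -3/5, 14/5], [14/5, 2/5, -11/5], [11/5, 3/5, -9/5]].
P⁻¹K = [[-15, 1, -24], [12, -1, 21]].
W = (P⁻¹K)N⁻¹ = [[-2, -5, -1], [5, 5, -2]].

-2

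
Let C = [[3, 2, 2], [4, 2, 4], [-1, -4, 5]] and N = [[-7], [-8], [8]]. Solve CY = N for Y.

Y = [[-3], [0], [1]]

C is on the left of Y, so left-multiply by C⁻¹: Y = C⁻¹N.
det C = 2; the adjugate gives C⁻¹ = [[13, -9, 2], [-12, 17/2, -2], [-7, 5, -1]].
Y = C⁻¹N = [[13, -9, 2], [-12, 17/2, -2], [-7, 5, -1]] · [[-7], [-8], [8]] = [[-3], [0], [1]].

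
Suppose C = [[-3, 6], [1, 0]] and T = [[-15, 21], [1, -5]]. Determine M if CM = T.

M = [[1, -5], [-2, 1]]

Since C multiplies M on the left, M = C⁻¹T.
det C = -6; the adjugate gives C⁻¹ = [[0, 1], [1/6, 1/2]].
M = C⁻¹T = [[0, 1], [1/6, 1/2]] · [[-15, 21], [1, -5]] = [[1, -5], [-2, 1]].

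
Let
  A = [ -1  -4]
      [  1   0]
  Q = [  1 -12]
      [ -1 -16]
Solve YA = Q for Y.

Y = [[3, 4], [4, 3]]

Right-multiplying both sides by A⁻¹ gives Y = QA⁻¹.
det A = 4; the adjugate gives A⁻¹ = [[0, 1], [-1/4, -1/4]].
Y = QA⁻¹ = [[1, -12], [-1, -16]] · [[0, 1], [-1/4, -1/4]] = [[3, 4], [4, 3]].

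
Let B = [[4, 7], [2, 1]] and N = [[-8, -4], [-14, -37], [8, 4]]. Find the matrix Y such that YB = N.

B is on the right of Y, so right-multiply by B⁻¹: Y = NB⁻¹.
det B = -10; the adjugate gives B⁻¹ = [[-1/10, 7/10], [1/5, -2/5]].
Y = NB⁻¹ = [[-8, -4], [-14, -37], [8, 4]] · [[-1/10, 7/10], [1/5, -2/5]] = [[0, -4], [-6, 5], [0, 4]].

Y = [[0, -4], [-6, 5], [0, 4]]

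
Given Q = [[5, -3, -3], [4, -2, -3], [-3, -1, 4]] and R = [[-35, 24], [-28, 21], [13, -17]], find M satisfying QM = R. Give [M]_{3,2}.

Since Q multiplies M on the left, M = Q⁻¹R.
det Q = -4, so Q⁻¹ = [[11/4, -15/4, -3/4], [7/4, -11/4, -3/4], [5/2, -7/2, -1/2]].
M = Q⁻¹R = [[11/4, -15/4, -3/4], [7/4, -11/4, -3/4], [5/2, -7/2, -1/2]] · [[-35, 24], [-28, 21], [13, -17]] = [[-1, 0], [6, -3], [4, -5]].

-5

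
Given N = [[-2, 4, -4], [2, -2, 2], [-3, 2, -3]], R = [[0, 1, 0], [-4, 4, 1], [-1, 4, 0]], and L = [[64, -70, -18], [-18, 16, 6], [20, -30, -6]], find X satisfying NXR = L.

Left-multiply by N⁻¹ and right-multiply by R⁻¹: X = N⁻¹LR⁻¹.
N has determinant 4; N⁻¹ = [[1/2, 1, 0], [0, -3/2, -1], [-1/2, -2, -1]].
det R = -1; the adjugate gives R⁻¹ = [[4, 0, -1], [1, 0, 0], [12, 1, -4]].
N⁻¹L = [[14, -19, -3], [7, 6, -3], [-16, 33, 3]].
X = (N⁻¹L)R⁻¹ = [[1, -3, -2], [-2, -3, 5], [5, 3, 4]].

X = [[1, -3, -2], [-2, -3, 5], [5, 3, 4]]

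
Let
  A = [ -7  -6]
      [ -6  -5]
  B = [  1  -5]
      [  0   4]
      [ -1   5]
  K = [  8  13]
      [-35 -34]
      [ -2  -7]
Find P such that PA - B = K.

P = [[-3, 2], [5, 0], [-3, 4]]

PA = K + B = [[9, 8], [-35, -30], [-3, -2]].
A is on the right of P, so right-multiply by A⁻¹: P = (K + B)A⁻¹.
det A = -1, so A⁻¹ = [[5, -6], [-6, 7]].
P = (K + B)A⁻¹ = [[-3, 2], [5, 0], [-3, 4]].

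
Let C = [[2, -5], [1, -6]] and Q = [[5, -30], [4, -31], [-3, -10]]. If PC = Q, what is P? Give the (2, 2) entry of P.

6

Right-multiplying both sides by C⁻¹ gives P = QC⁻¹.
det C = -7; the adjugate gives C⁻¹ = [[6/7, -5/7], [1/7, -2/7]].
P = QC⁻¹ = [[5, -30], [4, -31], [-3, -10]] · [[6/7, -5/7], [1/7, -2/7]] = [[0, 5], [-1, 6], [-4, 5]].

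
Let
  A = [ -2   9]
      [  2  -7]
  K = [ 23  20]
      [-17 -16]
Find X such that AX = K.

Since A multiplies X on the left, X = A⁻¹K.
det A = -4, so A⁻¹ = [[7/4, 9/4], [1/2, 1/2]].
X = A⁻¹K = [[7/4, 9/4], [1/2, 1/2]] · [[23, 20], [-17, -16]] = [[2, -1], [3, 2]].

X = [[2, -1], [3, 2]]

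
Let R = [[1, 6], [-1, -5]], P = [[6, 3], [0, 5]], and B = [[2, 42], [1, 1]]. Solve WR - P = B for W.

WR = B + P = [[8, 45], [1, 6]].
Right-multiplying both sides by R⁻¹ gives W = (B + P)R⁻¹.
R has determinant 1; R⁻¹ = [[-5, -6], [1, 1]].
W = (B + P)R⁻¹ = [[5, -3], [1, 0]].

W = [[5, -3], [1, 0]]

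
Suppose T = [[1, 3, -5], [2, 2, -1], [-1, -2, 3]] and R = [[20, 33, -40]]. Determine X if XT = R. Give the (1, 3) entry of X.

-3

Right-multiplying both sides by T⁻¹ gives X = RT⁻¹.
T has determinant -1; T⁻¹ = [[-4, -1, -7], [5, 2, 9], [2, 1, 4]].
X = RT⁻¹ = [[20, 33, -40]] · [[-4, -1, -7], [5, 2, 9], [2, 1, 4]] = [[5, 6, -3]].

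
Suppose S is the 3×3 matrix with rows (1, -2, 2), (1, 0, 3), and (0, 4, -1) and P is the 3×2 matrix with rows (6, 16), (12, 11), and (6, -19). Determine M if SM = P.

Since S multiplies M on the left, M = S⁻¹P.
S has determinant -6; S⁻¹ = [[2, -1, 1], [-1/6, 1/6, 1/6], [-2/3, 2/3, -1/3]].
M = S⁻¹P = [[2, -1, 1], [-1/6, 1/6, 1/6], [-2/3, 2/3, -1/3]] · [[6, 16], [12, 11], [6, -19]] = [[6, 2], [2, -4], [2, 3]].

M = [[6, 2], [2, -4], [2, 3]]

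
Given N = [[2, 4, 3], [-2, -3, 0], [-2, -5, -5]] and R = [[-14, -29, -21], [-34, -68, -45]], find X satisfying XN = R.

X = [[-2, 2, 3], [-5, 6, 6]]

Since N sits to the right of X, X = RN⁻¹.
N has determinant 2; N⁻¹ = [[15/2, 5/2, 9/2], [-5, -2, -3], [2, 1, 1]].
X = RN⁻¹ = [[-14, -29, -21], [-34, -68, -45]] · [[15/2, 5/2, 9/2], [-5, -2, -3], [2, 1, 1]] = [[-2, 2, 3], [-5, 6, 6]].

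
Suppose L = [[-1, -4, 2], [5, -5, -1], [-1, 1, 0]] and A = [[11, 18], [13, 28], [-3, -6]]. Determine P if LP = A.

L is on the left of P, so left-multiply by L⁻¹: P = L⁻¹A.
L has determinant -5; L⁻¹ = [[-1/5, -2/5, -14/5], [-1/5, -2/5, -9/5], [0, -1, -5]].
P = L⁻¹A = [[-1/5, -2/5, -14/5], [-1/5, -2/5, -9/5], [0, -1, -5]] · [[11, 18], [13, 28], [-3, -6]] = [[1, 2], [-2, -4], [2, 2]].

P = [[1, 2], [-2, -4], [2, 2]]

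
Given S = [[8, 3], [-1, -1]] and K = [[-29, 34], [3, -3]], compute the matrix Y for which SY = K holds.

Since S multiplies Y on the left, Y = S⁻¹K.
S has determinant -5; S⁻¹ = [[1/5, 3/5], [-1/5, -8/5]].
Y = S⁻¹K = [[1/5, 3/5], [-1/5, -8/5]] · [[-29, 34], [3, -3]] = [[-4, 5], [1, -2]].

Y = [[-4, 5], [1, -2]]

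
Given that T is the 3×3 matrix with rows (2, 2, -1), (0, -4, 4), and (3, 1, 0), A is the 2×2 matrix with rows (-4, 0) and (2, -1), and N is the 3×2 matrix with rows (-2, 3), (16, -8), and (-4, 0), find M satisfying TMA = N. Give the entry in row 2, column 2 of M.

-3

M = T⁻¹NA⁻¹ (apply T⁻¹ on the left and A⁻¹ on the right).
T has determinant 4; T⁻¹ = [[-1, -1/4, 1], [3, 3/4, -2], [3, 1, -2]].
A has determinant 4; A⁻¹ = [[-1/4, 0], [-1/2, -1]].
T⁻¹N = [[-6, -1], [14, 3], [18, 1]].
M = (T⁻¹N)A⁻¹ = [[2, 1], [-5, -3], [-5, -1]].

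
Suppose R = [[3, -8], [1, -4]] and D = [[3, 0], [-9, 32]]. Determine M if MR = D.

M = [[3, -6], [-1, -6]]

Since R sits to the right of M, M = DR⁻¹.
R has determinant -4; R⁻¹ = [[1, -2], [1/4, -3/4]].
M = DR⁻¹ = [[3, 0], [-9, 32]] · [[1, -2], [1/4, -3/4]] = [[3, -6], [-1, -6]].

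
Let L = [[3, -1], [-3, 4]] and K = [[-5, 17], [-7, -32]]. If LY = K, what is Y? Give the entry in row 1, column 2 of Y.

4

Left-multiplying both sides by L⁻¹ gives Y = L⁻¹K.
det L = 9; the adjugate gives L⁻¹ = [[4/9, 1/9], [1/3, 1/3]].
Y = L⁻¹K = [[4/9, 1/9], [1/3, 1/3]] · [[-5, 17], [-7, -32]] = [[-3, 4], [-4, -5]].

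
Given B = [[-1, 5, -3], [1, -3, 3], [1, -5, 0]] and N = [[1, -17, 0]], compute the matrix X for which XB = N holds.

X = [[-6, -6, 1]]

Since B sits to the right of X, X = NB⁻¹.
det B = 6; the adjugate gives B⁻¹ = [[5/2, 5/2, 1], [1/2, 1/2, 0], [-1/3, 0, -1/3]].
X = NB⁻¹ = [[1, -17, 0]] · [[5/2, 5/2, 1], [1/2, 1/2, 0], [-1/3, 0, -1/3]] = [[-6, -6, 1]].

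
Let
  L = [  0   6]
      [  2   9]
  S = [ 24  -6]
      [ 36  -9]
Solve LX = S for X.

X = [[0, 0], [4, -1]]

L is on the left of X, so left-multiply by L⁻¹: X = L⁻¹S.
det L = -12, so L⁻¹ = [[-3/4, 1/2], [1/6, 0]].
X = L⁻¹S = [[-3/4, 1/2], [1/6, 0]] · [[24, -6], [36, -9]] = [[0, 0], [4, -1]].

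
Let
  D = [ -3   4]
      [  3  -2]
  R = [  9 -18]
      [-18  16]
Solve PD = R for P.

D is on the right of P, so right-multiply by D⁻¹: P = RD⁻¹.
det D = -6; the adjugate gives D⁻¹ = [[1/3, 2/3], [1/2, 1/2]].
P = RD⁻¹ = [[9, -18], [-18, 16]] · [[1/3, 2/3], [1/2, 1/2]] = [[-6, -3], [2, -4]].

P = [[-6, -3], [2, -4]]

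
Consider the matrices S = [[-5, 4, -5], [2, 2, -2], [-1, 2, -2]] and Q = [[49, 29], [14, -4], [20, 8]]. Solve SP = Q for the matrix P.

P = [[-2, -4], [6, 1], [-3, -1]]

Since S multiplies P on the left, P = S⁻¹Q.
det S = -6, so S⁻¹ = [[0, 1/3, -1/3], [-1, -5/6, 10/3], [-1, -1, 3]].
P = S⁻¹Q = [[0, 1/3, -1/3], [-1, -5/6, 10/3], [-1, -1, 3]] · [[49, 29], [14, -4], [20, 8]] = [[-2, -4], [6, 1], [-3, -1]].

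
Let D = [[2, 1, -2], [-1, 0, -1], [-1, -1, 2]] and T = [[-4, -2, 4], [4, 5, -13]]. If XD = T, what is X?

X = [[-2, 0, 0], [2, 3, -3]]

D is on the right of X, so right-multiply by D⁻¹: X = TD⁻¹.
D has determinant -1; D⁻¹ = [[1, 0, 1], [-3, -2, -4], [-1, -1, -1]].
X = TD⁻¹ = [[-4, -2, 4], [4, 5, -13]] · [[1, 0, 1], [-3, -2, -4], [-1, -1, -1]] = [[-2, 0, 0], [2, 3, -3]].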